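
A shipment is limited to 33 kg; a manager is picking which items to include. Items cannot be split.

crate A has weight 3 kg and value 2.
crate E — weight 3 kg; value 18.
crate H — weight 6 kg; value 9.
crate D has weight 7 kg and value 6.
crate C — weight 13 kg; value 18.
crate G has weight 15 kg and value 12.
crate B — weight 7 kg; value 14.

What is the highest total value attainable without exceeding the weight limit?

61

Take crate A, crate E, crate H, crate C, and crate B: weight 3 + 3 + 6 + 13 + 7 = 32 ≤ 33, value 2 + 18 + 9 + 18 + 14 = 61.
No other feasible combination does better.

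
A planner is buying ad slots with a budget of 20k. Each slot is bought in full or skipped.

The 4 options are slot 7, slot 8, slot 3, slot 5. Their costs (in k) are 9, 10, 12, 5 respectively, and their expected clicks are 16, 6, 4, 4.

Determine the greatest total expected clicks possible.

22

slot 7 + slot 5: cost 9 + 5 = 14 ≤ 20, expected clicks 16 + 4 = 20.
slot 7 + slot 8: cost 9 + 10 = 19 ≤ 20, expected clicks 16 + 6 = 22.
Best is slot 7 and slot 8 with total expected clicks 22.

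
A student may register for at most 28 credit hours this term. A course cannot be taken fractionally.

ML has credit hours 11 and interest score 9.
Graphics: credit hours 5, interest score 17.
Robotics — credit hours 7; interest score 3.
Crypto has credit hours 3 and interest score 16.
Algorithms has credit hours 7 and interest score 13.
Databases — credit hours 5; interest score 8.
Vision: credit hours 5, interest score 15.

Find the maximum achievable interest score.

69

Allowing fractional choices, the relaxed optimum would be about 71.5, but courses are indivisible.
Graphics + Robotics + Crypto + Algorithms + Vision: credit hours 5 + 7 + 3 + 7 + 5 = 27 ≤ 28, interest score 17 + 3 + 16 + 13 + 15 = 64.
Graphics + Crypto + Algorithms + Vision: credit hours 5 + 3 + 7 + 5 = 20 ≤ 28, interest score 17 + 16 + 13 + 15 = 61.
Graphics + Crypto + Algorithms + Databases + Vision: credit hours 5 + 3 + 7 + 5 + 5 = 25 ≤ 28, interest score 17 + 16 + 13 + 8 + 15 = 69.
Best is Graphics, Crypto, Algorithms, Databases, and Vision with total interest score 69.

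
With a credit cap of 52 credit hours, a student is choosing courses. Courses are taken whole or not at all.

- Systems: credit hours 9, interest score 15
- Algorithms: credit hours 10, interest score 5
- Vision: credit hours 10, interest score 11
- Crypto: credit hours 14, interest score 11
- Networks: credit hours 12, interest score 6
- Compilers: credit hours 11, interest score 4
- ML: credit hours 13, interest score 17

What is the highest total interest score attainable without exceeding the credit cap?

Allowing fractional choices, the relaxed optimum would be about 57.0, but courses are indivisible.
Systems + Vision + Crypto + ML: credit hours 9 + 10 + 14 + 13 = 46 ≤ 52, interest score 15 + 11 + 11 + 17 = 54.
Systems + Crypto + Networks + ML: credit hours 9 + 14 + 12 + 13 = 48 ≤ 52, interest score 15 + 11 + 6 + 17 = 49.
Systems + Vision + Networks + ML: credit hours 9 + 10 + 12 + 13 = 44 ≤ 52, interest score 15 + 11 + 6 + 17 = 49.
Best is Systems, Vision, Crypto, and ML with total interest score 54.

54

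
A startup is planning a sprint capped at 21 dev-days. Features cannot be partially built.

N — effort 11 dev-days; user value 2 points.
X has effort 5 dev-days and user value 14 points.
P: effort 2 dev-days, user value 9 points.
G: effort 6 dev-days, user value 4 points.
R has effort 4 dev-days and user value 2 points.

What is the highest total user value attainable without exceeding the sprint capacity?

29

Take X, P, G, and R: effort 5 + 2 + 6 + 4 = 17 ≤ 21, user value 14 + 9 + 4 + 2 = 29.
No other feasible combination does better.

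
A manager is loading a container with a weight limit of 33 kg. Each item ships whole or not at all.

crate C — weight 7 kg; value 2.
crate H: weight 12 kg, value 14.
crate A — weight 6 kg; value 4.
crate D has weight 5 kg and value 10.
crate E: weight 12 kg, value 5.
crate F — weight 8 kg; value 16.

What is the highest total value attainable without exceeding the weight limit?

44

Take crate H, crate A, crate D, and crate F: weight 12 + 6 + 5 + 8 = 31 ≤ 33, value 14 + 4 + 10 + 16 = 44.
No other feasible combination does better.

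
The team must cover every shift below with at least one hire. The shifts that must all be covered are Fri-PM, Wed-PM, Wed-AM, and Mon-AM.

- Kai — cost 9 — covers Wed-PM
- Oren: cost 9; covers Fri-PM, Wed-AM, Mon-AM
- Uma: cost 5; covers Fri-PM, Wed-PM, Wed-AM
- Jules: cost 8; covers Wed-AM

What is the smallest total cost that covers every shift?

Choose Oren and Uma: together they cover Fri-PM, Wed-PM, Wed-AM, Mon-AM — every shift.
Total cost: 9 + 5 = 14.
No cover costs less than 14.

14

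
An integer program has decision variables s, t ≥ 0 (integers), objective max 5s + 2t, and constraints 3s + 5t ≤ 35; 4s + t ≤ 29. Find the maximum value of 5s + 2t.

37

The continuous relaxation peaks at (6.47, 3.12) with value 38.59; rounding to a feasible lattice point costs some objective.
(s,t)=(7,1) is feasible, giving 37.
(s,t)=(6,3) is feasible, giving 36.
(s,t)=(7,0) is feasible, giving 35.
The best lattice point is (7,1), giving 37.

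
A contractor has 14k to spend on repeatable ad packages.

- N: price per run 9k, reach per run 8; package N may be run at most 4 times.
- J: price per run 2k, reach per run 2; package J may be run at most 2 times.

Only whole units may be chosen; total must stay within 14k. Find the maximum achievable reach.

12

This is a bounded integer knapsack.
Take 1×N and 2×J: price 13 ≤ 14, reach 1·8 + 2·2 = 12.
J has the best ratio (2/2) and is taken to its limit of 2; remaining capacity is filled optimally with the others.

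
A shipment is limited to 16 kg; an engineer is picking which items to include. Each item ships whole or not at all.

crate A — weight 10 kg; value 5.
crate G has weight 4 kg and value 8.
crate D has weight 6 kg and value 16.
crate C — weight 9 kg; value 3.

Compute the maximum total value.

24

Allowing fractional choices, the relaxed optimum would be about 27.0, but items are indivisible.
crate A + crate D: weight 10 + 6 = 16 ≤ 16, value 5 + 16 = 21.
crate G + crate D: weight 4 + 6 = 10 ≤ 16, value 8 + 16 = 24.
Best is crate G and crate D with total value 24.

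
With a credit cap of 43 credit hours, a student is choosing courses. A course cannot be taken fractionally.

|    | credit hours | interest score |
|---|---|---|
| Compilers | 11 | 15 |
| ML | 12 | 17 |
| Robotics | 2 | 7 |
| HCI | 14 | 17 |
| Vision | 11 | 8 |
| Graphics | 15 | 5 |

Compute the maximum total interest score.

56

Allowing fractional choices, the relaxed optimum would be about 58.9, but courses are indivisible.
Compilers + ML + Robotics + HCI: credit hours 11 + 12 + 2 + 14 = 39 ≤ 43, interest score 15 + 17 + 7 + 17 = 56.
ML + Robotics + HCI + Vision: credit hours 12 + 2 + 14 + 11 = 39 ≤ 43, interest score 17 + 7 + 17 + 8 = 49.
Compilers + ML + HCI: credit hours 11 + 12 + 14 = 37 ≤ 43, interest score 15 + 17 + 17 = 49.
Best is Compilers, ML, Robotics, and HCI with total interest score 56.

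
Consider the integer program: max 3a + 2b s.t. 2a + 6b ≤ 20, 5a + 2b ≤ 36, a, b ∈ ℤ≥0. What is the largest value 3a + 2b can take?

21

Relaxing integrality, the LP optimum is 22.46 at (a,b) = (6.77, 1.08), which is not an integer point.
(a,b)=(7,0) is feasible, giving 21.
(a,b)=(6,1) is feasible, giving 20.
Maximum is 21 at (a,b)=(7,0).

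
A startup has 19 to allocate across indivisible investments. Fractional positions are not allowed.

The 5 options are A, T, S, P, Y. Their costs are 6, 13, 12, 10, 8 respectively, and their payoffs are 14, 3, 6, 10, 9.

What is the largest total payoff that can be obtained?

A + Y: cost 6 + 8 = 14 ≤ 19, payoff 14 + 9 = 23.
A + P: cost 6 + 10 = 16 ≤ 19, payoff 14 + 10 = 24.
Best is A and P with total payoff 24.

24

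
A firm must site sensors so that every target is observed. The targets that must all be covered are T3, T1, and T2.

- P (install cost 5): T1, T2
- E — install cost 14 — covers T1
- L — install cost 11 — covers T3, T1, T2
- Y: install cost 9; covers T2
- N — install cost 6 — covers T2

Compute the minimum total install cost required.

11

L alone covers T3, T1, T2 — every target.
Total install cost: 11.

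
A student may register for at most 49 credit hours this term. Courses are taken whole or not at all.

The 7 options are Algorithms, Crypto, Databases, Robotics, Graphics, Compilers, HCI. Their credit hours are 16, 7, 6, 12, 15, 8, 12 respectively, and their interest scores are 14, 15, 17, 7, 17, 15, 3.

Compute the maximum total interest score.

71

This is a 0-1 knapsack instance.
Take Crypto, Databases, Robotics, Graphics, and Compilers: credit hours 7 + 6 + 12 + 15 + 8 = 48 ≤ 49, interest score 15 + 17 + 7 + 17 + 15 = 71.
No other feasible combination does better.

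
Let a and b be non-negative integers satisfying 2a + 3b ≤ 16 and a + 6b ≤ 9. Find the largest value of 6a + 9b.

48

(a,b)=(8,0) is feasible, giving 48.
(a,b)=(7,0) is feasible, giving 42.
Maximum is 48 at (a,b)=(8,0).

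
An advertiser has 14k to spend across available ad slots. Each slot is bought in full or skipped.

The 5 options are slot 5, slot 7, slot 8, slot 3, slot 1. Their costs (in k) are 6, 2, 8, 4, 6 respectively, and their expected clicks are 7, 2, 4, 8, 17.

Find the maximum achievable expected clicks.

27

slot 5 + slot 7 + slot 1: cost 6 + 2 + 6 = 14 ≤ 14, expected clicks 7 + 2 + 17 = 26.
slot 3 + slot 1: cost 4 + 6 = 10 ≤ 14, expected clicks 8 + 17 = 25.
slot 7 + slot 3 + slot 1: cost 2 + 4 + 6 = 12 ≤ 14, expected clicks 2 + 8 + 17 = 27.
Best is slot 7, slot 3, and slot 1 with total expected clicks 27.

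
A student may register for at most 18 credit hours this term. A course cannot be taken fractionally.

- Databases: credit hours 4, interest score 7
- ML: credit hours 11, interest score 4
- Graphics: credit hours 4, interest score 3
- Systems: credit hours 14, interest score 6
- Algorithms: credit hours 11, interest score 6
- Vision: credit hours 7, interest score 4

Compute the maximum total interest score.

14

Databases + Graphics + Vision: credit hours 4 + 4 + 7 = 15 ≤ 18, interest score 7 + 3 + 4 = 14.
Databases + Algorithms: credit hours 4 + 11 = 15 ≤ 18, interest score 7 + 6 = 13.
Databases + Systems: credit hours 4 + 14 = 18 ≤ 18, interest score 7 + 6 = 13.
Best is Databases, Graphics, and Vision with total interest score 14.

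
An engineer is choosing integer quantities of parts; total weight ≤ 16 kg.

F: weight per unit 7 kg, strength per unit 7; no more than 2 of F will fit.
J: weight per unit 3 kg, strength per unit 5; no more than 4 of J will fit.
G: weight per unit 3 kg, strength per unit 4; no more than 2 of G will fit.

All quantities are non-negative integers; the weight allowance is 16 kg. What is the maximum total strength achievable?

24

This is a bounded integer knapsack.
Take 4×J and 1×G: weight 15 ≤ 16, strength 4·5 + 1·4 = 24.
J has the best ratio (5/3) and is taken to its limit of 4; remaining capacity is filled optimally with the others.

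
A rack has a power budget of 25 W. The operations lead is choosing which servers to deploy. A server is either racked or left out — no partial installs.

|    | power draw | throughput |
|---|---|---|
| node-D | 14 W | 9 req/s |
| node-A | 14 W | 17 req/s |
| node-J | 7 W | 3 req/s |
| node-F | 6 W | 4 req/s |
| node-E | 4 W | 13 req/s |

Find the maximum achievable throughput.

34

Allowing fractional choices, the relaxed optimum would be about 34.6, but servers are indivisible.
node-A + node-F + node-E: power draw 14 + 6 + 4 = 24 ≤ 25, throughput 17 + 4 + 13 = 34.
node-A + node-J + node-E: power draw 14 + 7 + 4 = 25 ≤ 25, throughput 17 + 3 + 13 = 33.
node-A + node-E: power draw 14 + 4 = 18 ≤ 25, throughput 17 + 13 = 30.
Best is node-A, node-F, and node-E with total throughput 34.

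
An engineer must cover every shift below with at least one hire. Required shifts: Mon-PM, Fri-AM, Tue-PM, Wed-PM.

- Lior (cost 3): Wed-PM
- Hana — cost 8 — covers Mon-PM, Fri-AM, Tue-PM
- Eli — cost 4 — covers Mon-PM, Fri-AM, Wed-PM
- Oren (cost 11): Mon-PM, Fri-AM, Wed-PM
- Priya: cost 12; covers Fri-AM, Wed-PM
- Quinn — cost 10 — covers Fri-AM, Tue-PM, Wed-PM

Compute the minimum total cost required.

11

The greedy cost-per-new-shift heuristic would pick Eli and Hana for 12, but a cheaper cover exists.
Choose Lior and Hana: together they cover Mon-PM, Fri-AM, Tue-PM, Wed-PM — every shift.
Total cost: 3 + 8 = 11.
No cover costs less than 11.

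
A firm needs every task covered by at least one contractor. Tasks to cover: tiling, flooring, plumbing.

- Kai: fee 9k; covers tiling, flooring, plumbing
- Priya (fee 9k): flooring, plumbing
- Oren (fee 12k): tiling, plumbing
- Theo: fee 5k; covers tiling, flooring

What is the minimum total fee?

The greedy cost-per-new-task heuristic would pick Theo and Kai for 14, but a cheaper cover exists.
Kai alone covers tiling, flooring, plumbing — every task.
Total fee: 9.
No cover costs less than 9.

9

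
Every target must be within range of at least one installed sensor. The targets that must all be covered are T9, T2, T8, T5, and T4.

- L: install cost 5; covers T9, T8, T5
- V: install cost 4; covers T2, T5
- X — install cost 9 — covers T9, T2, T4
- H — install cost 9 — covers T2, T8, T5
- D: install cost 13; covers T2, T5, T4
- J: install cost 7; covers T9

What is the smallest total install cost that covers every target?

14

Choose L and X: together they cover T9, T2, T8, T5, T4 — every target.
Total install cost: 5 + 9 = 14.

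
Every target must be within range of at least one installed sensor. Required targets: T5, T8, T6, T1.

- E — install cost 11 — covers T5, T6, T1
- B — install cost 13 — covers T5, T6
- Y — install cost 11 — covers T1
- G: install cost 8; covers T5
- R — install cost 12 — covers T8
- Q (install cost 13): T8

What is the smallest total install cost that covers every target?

Choose E and R: together they cover T5, T8, T6, T1 — every target.
Total install cost: 11 + 12 = 23.
No cover costs less than 23.

23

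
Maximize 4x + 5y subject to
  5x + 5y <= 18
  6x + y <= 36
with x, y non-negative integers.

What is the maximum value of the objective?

15

Relaxing integrality, the LP optimum is 18.00 at (x,y) = (0, 3.6), which is not an integer point.
(x,y)=(0,3): 5·0+5·3=15≤18, 6·0+1·3=3≤36, objective 15.
(x,y)=(1,2): 5·1+5·2=15≤18, 6·1+1·2=8≤36, objective 14.
Maximum is 15 at (x,y)=(0,3).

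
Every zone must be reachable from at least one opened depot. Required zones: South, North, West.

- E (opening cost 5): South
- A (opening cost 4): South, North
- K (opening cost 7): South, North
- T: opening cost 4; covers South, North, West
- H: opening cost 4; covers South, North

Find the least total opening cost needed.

This is an integer covering problem.
T alone covers South, North, West — every zone.
Total opening cost: 4.

4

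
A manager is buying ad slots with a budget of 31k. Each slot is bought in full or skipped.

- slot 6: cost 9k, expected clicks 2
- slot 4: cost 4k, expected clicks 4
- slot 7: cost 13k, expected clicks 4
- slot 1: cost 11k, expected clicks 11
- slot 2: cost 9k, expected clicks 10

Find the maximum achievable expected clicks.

25

Allowing fractional choices, the relaxed optimum would be about 27.2, but ad slots are indivisible.
slot 4 + slot 1 + slot 2: cost 4 + 11 + 9 = 24 ≤ 31, expected clicks 4 + 11 + 10 = 25.
slot 6 + slot 1 + slot 2: cost 9 + 11 + 9 = 29 ≤ 31, expected clicks 2 + 11 + 10 = 23.
Best is slot 4, slot 1, and slot 2 with total expected clicks 25.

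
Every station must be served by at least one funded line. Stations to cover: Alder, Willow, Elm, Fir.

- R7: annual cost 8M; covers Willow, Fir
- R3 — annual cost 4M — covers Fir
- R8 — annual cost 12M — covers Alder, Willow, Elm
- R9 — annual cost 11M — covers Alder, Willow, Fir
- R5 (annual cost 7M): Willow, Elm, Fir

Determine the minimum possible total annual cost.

The greedy cost-per-new-station heuristic would pick R5 and R9 for 18, but a cheaper cover exists.
Choose R3 and R8: together they cover Alder, Willow, Elm, Fir — every station.
Total annual cost: 4 + 12 = 16.
No cover costs less than 16.

16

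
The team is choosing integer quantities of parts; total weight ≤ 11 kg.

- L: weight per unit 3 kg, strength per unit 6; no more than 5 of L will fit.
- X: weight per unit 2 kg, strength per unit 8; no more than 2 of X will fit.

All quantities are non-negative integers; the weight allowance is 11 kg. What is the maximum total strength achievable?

This is a bounded integer knapsack.
2×L and 2×X: weight 10 ≤ 11, strength 2·6 + 2·8 = 28.
3×L and 1×X: weight 11 ≤ 11, strength 3·6 + 1·8 = 26.
Best is 28.

28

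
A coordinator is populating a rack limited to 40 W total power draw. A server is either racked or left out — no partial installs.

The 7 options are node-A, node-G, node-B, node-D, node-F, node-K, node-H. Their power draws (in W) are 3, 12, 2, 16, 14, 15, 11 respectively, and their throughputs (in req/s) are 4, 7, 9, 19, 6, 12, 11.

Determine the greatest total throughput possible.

node-A + node-B + node-D + node-H: power draw 3 + 2 + 16 + 11 = 32 ≤ 40, throughput 4 + 9 + 19 + 11 = 43.
node-A + node-B + node-D + node-K: power draw 3 + 2 + 16 + 15 = 36 ≤ 40, throughput 4 + 9 + 19 + 12 = 44.
node-B + node-D + node-K: power draw 2 + 16 + 15 = 33 ≤ 40, throughput 9 + 19 + 12 = 40.
Best is node-A, node-B, node-D, and node-K with total throughput 44.

44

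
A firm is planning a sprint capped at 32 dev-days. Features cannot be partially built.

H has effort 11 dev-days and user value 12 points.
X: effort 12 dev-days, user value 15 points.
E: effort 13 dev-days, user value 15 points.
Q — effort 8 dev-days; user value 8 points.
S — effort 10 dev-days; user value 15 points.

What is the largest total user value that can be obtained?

Take X, Q, and S: effort 12 + 8 + 10 = 30 ≤ 32, user value 15 + 8 + 15 = 38.
No feasible combination exceeds this.

38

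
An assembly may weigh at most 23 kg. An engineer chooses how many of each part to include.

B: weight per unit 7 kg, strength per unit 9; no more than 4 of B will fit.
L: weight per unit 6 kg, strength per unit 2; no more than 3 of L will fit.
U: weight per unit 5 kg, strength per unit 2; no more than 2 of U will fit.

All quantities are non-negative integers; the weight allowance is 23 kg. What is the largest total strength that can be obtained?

27

This is a bounded integer knapsack.
B has the best ratio (9/7); taking only B gives at most 3×9 = 27 (stopped by the weight limit).
Optimal: 3×B: weight 21 ≤ 23, strength 3·9 = 27.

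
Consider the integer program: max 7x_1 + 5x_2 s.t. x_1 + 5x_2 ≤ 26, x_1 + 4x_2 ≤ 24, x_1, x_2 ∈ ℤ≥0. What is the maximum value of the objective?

(x_1,x_2)=(24,0): 1·24+5·0=24≤26, 1·24+4·0=24≤24, objective 168.
(x_1,x_2)=(23,0): 1·23+5·0=23≤26, 1·23+4·0=23≤24, objective 161.
Maximum is 168 at (x_1,x_2)=(24,0).

168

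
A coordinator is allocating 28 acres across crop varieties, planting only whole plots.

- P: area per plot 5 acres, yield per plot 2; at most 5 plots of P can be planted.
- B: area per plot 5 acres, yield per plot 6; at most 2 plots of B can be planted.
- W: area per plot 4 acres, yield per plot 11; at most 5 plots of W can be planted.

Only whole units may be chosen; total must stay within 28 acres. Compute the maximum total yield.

This is a bounded integer knapsack.
Take 1×B and 5×W: area 25 ≤ 28, yield 1·6 + 5·11 = 61.
W has the best ratio (11/4) and is taken to its limit of 5; remaining capacity is filled optimally with the others.

61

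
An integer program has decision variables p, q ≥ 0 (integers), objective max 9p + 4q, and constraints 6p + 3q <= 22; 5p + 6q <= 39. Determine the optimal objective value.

(p,q)=(3,1) is feasible, giving 31.
(p,q)=(3,0) is feasible, giving 27.
(p,q)=(2,2) is feasible, giving 26.
No feasible integer point exceeds 31.

31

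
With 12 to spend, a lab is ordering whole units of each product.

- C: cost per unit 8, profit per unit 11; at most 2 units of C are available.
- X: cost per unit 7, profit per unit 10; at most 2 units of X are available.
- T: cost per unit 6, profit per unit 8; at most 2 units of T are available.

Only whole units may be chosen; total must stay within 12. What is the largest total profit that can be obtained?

Take 2×T: cost 12 ≤ 12, profit 2·8 = 16.
No other integer combination yields more.

16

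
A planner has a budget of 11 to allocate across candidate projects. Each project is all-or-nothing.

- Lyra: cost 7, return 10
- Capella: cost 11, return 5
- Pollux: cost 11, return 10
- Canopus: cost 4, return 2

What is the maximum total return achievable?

Allowing fractional choices, the relaxed optimum would be about 13.6, but projects are indivisible.
Pollux: cost 11 ≤ 11, return 10.
Lyra: cost 7 ≤ 11, return 10.
Lyra + Canopus: cost 7 + 4 = 11 ≤ 11, return 10 + 2 = 12.
Best is Lyra and Canopus with total return 12.

12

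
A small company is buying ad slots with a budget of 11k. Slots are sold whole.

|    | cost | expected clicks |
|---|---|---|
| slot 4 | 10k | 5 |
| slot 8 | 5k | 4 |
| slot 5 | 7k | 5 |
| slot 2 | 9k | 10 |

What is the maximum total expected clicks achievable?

Take slot 2: cost 9 ≤ 11, expected clicks 10.
No other feasible combination does better.

10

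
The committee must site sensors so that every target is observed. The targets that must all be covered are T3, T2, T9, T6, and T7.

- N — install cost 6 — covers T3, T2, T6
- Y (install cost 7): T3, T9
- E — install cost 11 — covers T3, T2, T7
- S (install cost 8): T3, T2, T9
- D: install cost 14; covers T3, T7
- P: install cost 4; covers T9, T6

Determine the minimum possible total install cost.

15

Choose E and P: together they cover T3, T2, T9, T6, T7 — every target.
Total install cost: 11 + 4 = 15.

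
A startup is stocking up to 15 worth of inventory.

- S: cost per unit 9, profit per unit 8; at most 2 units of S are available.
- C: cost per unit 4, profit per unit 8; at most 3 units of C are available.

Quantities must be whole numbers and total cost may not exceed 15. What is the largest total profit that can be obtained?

24

3×C: cost 12 ≤ 15, profit 3·8 = 24.
2×C: cost 8 ≤ 15, profit 2·8 = 16.
Best is 24.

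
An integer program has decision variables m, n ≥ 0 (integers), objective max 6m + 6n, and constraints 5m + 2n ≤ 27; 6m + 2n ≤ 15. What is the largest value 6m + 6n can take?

42

(m,n)=(0,7): 5·0+2·7=14≤27, 6·0+2·7=14≤15, objective 42.
(m,n)=(0,6): 5·0+2·6=12≤27, 6·0+2·6=12≤15, objective 36.
The best lattice point is (0,7), giving 42.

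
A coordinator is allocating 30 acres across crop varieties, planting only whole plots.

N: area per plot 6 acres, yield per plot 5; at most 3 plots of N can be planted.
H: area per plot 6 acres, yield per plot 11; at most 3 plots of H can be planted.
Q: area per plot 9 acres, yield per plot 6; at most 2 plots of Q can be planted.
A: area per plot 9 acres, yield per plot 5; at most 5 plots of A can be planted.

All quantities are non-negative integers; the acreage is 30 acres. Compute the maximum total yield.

43

H has the best ratio (11/6); taking only H gives at most 3×11 = 33 (stopped by the supply cap of 3).
Mixing does better — 2×N and 3×H: area 30 ≤ 30, yield 2·5 + 3·11 = 43.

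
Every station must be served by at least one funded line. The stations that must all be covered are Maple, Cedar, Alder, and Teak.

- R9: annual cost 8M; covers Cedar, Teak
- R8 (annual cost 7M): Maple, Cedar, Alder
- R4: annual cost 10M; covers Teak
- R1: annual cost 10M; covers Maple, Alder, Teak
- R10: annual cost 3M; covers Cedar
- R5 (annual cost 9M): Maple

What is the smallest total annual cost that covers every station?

13

This is an integer covering problem.
The greedy cost-per-new-station heuristic would pick R8 and R9 for 15, but a cheaper cover exists.
Choose R1 and R10: together they cover Maple, Cedar, Alder, Teak — every station.
Total annual cost: 10 + 3 = 13.
No cover costs less than 13.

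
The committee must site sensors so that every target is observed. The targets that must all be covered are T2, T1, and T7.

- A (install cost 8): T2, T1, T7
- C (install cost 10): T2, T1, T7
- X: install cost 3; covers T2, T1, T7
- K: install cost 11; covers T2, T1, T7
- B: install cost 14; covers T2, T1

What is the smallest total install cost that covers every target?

This is an integer covering problem.
X alone covers T2, T1, T7 — every target.
Total install cost: 3.
No cover costs less than 3.

3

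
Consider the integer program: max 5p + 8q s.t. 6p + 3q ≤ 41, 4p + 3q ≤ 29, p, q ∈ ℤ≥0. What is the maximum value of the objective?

72

(p,q)=(0,9): 6·0+3·9=27≤41, 4·0+3·9=27≤29, objective 72.
(p,q)=(1,8): 6·1+3·8=30≤41, 4·1+3·8=28≤29, objective 69.
(p,q)=(0,8): 6·0+3·8=24≤41, 4·0+3·8=24≤29, objective 64.
No feasible integer point exceeds 72.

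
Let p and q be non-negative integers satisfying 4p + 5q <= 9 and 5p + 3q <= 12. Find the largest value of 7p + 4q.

14

Relaxing integrality, the LP optimum is 15.75 at (p,q) = (2.25, 0), which is not an integer point.
(p,q)=(2,0): 4·2+5·0=8≤9, 5·2+3·0=10≤12, objective 14.
(p,q)=(1,1): 4·1+5·1=9≤9, 5·1+3·1=8≤12, objective 11.
No feasible integer point exceeds 14.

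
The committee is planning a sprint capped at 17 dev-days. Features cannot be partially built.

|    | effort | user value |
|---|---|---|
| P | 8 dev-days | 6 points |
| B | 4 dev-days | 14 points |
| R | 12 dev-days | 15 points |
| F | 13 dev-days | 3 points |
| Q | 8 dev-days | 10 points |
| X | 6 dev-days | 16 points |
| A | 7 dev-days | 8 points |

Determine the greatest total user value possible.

B + X + A: effort 4 + 6 + 7 = 17 ≤ 17, user value 14 + 16 + 8 = 38.
B + X: effort 4 + 6 = 10 ≤ 17, user value 14 + 16 = 30.
B + R: effort 4 + 12 = 16 ≤ 17, user value 14 + 15 = 29.
Best is B, X, and A with total user value 38.

38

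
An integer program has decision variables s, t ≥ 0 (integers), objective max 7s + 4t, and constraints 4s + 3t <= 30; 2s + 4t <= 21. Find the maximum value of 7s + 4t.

50

(s,t)=(6,2) is feasible, giving 50.
(s,t)=(7,0) is feasible, giving 49.
(s,t)=(6,1) is feasible, giving 46.
No feasible integer point exceeds 50.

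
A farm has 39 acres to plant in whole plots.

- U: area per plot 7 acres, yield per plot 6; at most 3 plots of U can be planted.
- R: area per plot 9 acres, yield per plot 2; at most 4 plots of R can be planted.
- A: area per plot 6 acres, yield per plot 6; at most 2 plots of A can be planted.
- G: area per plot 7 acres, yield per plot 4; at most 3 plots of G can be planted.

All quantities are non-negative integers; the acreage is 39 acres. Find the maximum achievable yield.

30

Take 3×U and 2×A: area 33 ≤ 39, yield 3·6 + 2·6 = 30.
A has the best ratio (6/6) and is taken to its limit of 2; remaining capacity is filled optimally with the others.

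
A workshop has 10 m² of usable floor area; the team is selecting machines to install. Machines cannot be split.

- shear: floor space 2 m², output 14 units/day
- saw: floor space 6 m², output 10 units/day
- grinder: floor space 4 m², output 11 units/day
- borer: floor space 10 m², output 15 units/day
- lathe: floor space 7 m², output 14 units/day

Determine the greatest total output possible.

shear + saw: floor space 2 + 6 = 8 ≤ 10, output 14 + 10 = 24.
shear + grinder: floor space 2 + 4 = 6 ≤ 10, output 14 + 11 = 25.
shear + lathe: floor space 2 + 7 = 9 ≤ 10, output 14 + 14 = 28.
Best is shear and lathe with total output 28.

28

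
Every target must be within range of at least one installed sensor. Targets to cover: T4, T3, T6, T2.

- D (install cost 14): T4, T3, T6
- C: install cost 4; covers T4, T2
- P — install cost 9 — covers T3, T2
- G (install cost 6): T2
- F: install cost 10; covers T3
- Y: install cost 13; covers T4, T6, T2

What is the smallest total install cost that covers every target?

18

Choose D and C: together they cover T4, T3, T6, T2 — every target.
Total install cost: 14 + 4 = 18.
No cover costs less than 18.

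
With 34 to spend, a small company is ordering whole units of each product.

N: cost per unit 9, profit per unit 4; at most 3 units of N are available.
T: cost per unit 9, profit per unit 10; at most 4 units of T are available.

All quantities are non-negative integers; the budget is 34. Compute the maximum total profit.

30

T has the best ratio (10/9); taking only T gives at most 3×10 = 30 (stopped by the cost limit).
Optimal: 3×T: cost 27 ≤ 34, profit 3·10 = 30.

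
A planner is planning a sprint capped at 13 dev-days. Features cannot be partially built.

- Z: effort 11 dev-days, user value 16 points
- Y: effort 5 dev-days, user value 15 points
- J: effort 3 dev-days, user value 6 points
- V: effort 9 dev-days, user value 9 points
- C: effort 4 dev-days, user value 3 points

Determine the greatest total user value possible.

This is a 0-1 knapsack instance.
Take Y, J, and C: effort 5 + 3 + 4 = 12 ≤ 13, user value 15 + 6 + 3 = 24.
No other feasible combination does better.

24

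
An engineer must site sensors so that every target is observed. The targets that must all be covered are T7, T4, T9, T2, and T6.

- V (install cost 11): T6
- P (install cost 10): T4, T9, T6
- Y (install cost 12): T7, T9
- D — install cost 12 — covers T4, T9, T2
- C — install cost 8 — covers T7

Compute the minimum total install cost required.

This is a weighted set-cover instance.
Choose P, D, and C: together they cover T7, T4, T9, T2, T6 — every target.
Total install cost: 10 + 12 + 8 = 30.
No cover costs less than 30.

30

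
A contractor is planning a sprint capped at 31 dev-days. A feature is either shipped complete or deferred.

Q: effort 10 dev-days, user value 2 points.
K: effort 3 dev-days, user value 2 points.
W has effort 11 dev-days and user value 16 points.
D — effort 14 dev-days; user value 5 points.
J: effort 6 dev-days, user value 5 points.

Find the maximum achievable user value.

K + W + J: effort 3 + 11 + 6 = 20 ≤ 31, user value 2 + 16 + 5 = 23.
Q + K + W + J: effort 10 + 3 + 11 + 6 = 30 ≤ 31, user value 2 + 2 + 16 + 5 = 25.
W + D + J: effort 11 + 14 + 6 = 31 ≤ 31, user value 16 + 5 + 5 = 26.
Best is W, D, and J with total user value 26.

26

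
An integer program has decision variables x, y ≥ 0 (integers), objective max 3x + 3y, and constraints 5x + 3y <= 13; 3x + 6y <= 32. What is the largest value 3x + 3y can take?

12

The continuous relaxation peaks at (0, 4.33) with value 13.00; rounding to a feasible lattice point costs some objective.
(x,y)=(0,4): 5·0+3·4=12≤13, 3·0+6·4=24≤32, objective 12.
(x,y)=(0,3): 5·0+3·3=9≤13, 3·0+6·3=18≤32, objective 9.
No feasible integer point exceeds 12.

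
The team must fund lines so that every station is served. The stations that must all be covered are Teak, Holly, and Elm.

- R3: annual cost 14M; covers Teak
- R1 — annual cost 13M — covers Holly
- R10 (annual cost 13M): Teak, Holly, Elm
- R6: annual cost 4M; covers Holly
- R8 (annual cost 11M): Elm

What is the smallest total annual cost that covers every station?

R10 alone covers Teak, Holly, Elm — every station.
Total annual cost: 13.

13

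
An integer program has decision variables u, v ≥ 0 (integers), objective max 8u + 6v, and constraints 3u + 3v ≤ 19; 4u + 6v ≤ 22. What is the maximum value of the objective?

Relaxing integrality, the LP optimum is 44.00 at (u,v) = (5.5, 0), which is not an integer point.
(u,v)=(5,0): 3·5+3·0=15≤19, 4·5+6·0=20≤22, objective 40.
(u,v)=(4,1): 3·4+3·1=15≤19, 4·4+6·1=22≤22, objective 38.
(u,v)=(4,0): 3·4+3·0=12≤19, 4·4+6·0=16≤22, objective 32.
No feasible integer point exceeds 40.

40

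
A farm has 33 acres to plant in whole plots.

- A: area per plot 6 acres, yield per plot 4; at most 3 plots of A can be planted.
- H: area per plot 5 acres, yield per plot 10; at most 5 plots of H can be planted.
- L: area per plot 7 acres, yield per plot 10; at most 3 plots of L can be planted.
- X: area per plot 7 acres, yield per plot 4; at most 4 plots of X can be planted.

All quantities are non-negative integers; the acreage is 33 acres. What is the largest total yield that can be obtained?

60

This is a bounded integer knapsack.
5×H and 1×X: area 32 ≤ 33, yield 5·10 + 1·4 = 54.
5×H and 1×L: area 32 ≤ 33, yield 5·10 + 1·10 = 60.
Best is 60.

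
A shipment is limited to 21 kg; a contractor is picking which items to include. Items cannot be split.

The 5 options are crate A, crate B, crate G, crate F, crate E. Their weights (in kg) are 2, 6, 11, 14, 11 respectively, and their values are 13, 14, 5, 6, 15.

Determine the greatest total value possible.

Take crate A, crate B, and crate E: weight 2 + 6 + 11 = 19 ≤ 21, value 13 + 14 + 15 = 42.
No other feasible combination does better.

42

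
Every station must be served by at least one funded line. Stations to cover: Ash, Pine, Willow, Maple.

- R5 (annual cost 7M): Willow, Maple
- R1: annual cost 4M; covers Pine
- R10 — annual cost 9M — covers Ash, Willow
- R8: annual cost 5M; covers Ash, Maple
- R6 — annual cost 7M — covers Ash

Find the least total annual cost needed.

Choose R5, R1, and R8: together they cover Ash, Pine, Willow, Maple — every station.
Total annual cost: 7 + 4 + 5 = 16.
No cover costs less than 16.

16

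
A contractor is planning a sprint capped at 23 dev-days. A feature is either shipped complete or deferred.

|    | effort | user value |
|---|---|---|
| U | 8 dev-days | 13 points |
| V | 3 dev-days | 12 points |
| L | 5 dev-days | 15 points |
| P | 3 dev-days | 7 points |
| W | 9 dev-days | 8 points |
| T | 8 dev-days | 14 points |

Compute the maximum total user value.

U + V + L + P: effort 8 + 3 + 5 + 3 = 19 ≤ 23, user value 13 + 12 + 15 + 7 = 47.
V + L + P + T: effort 3 + 5 + 3 + 8 = 19 ≤ 23, user value 12 + 15 + 7 + 14 = 48.
U + V + P + T: effort 8 + 3 + 3 + 8 = 22 ≤ 23, user value 13 + 12 + 7 + 14 = 46.
Best is V, L, P, and T with total user value 48.

48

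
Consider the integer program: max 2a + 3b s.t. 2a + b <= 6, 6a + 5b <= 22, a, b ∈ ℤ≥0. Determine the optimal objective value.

12

Relaxing integrality, the LP optimum is 13.20 at (a,b) = (0, 4.4), which is not an integer point.
(a,b)=(0,4): 2·0+1·4=4≤6, 6·0+5·4=20≤22, objective 12.
(a,b)=(1,3): 2·1+1·3=5≤6, 6·1+5·3=21≤22, objective 11.
(a,b)=(0,3): 2·0+1·3=3≤6, 6·0+5·3=15≤22, objective 9.
Maximum is 12 at (a,b)=(0,4).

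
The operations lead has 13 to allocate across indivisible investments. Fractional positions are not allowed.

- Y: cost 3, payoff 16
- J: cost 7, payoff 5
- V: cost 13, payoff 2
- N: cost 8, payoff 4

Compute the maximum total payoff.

Take Y and J: cost 3 + 7 = 10 ≤ 13, payoff 16 + 5 = 21.
No other feasible combination does better.

21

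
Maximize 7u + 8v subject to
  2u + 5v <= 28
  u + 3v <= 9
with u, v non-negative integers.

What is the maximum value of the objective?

63

(u,v)=(9,0): 2·9+5·0=18≤28, 1·9+3·0=9≤9, objective 63.
(u,v)=(8,0): 2·8+5·0=16≤28, 1·8+3·0=8≤9, objective 56.
The best lattice point is (9,0), giving 63.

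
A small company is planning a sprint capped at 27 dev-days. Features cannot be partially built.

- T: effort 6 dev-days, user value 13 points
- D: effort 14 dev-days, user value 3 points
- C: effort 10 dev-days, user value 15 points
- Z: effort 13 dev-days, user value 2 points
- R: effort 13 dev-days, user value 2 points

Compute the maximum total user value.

Take T and C: effort 6 + 10 = 16 ≤ 27, user value 13 + 15 = 28.
No other feasible combination does better.

28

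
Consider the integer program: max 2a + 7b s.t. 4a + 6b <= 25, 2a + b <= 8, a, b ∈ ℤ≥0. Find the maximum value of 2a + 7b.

28

(a,b)=(0,4): 4·0+6·4=24≤25, 2·0+1·4=4≤8, objective 28.
(a,b)=(1,3): 4·1+6·3=22≤25, 2·1+1·3=5≤8, objective 23.
(a,b)=(0,3): 4·0+6·3=18≤25, 2·0+1·3=3≤8, objective 21.
No feasible integer point exceeds 28.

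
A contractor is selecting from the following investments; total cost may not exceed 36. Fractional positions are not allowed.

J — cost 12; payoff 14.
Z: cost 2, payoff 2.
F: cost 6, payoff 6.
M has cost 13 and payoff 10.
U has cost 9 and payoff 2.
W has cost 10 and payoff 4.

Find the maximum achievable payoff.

32

This is an integer program with binary decision variables.
Take J, Z, F, and M: cost 12 + 2 + 6 + 13 = 33 ≤ 36, payoff 14 + 2 + 6 + 10 = 32.
No other feasible combination does better.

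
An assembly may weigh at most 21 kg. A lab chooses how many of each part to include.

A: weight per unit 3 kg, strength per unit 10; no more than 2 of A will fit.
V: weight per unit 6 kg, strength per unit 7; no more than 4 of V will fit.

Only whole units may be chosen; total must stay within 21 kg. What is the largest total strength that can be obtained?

34

A has the best ratio (10/3); taking only A gives at most 2×10 = 20 (stopped by the supply cap of 2).
Mixing does better — 2×A and 2×V: weight 18 ≤ 21, strength 2·10 + 2·7 = 34.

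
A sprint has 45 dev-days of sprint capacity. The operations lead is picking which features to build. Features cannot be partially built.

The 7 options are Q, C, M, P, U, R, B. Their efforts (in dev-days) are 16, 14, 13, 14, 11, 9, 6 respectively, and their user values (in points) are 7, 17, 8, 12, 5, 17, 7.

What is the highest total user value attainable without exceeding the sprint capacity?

53

This is an integer program with binary decision variables.
C + M + R + B: effort 14 + 13 + 9 + 6 = 42 ≤ 45, user value 17 + 8 + 17 + 7 = 49.
Q + C + R + B: effort 16 + 14 + 9 + 6 = 45 ≤ 45, user value 7 + 17 + 17 + 7 = 48.
C + P + R + B: effort 14 + 14 + 9 + 6 = 43 ≤ 45, user value 17 + 12 + 17 + 7 = 53.
Best is C, P, R, and B with total user value 53.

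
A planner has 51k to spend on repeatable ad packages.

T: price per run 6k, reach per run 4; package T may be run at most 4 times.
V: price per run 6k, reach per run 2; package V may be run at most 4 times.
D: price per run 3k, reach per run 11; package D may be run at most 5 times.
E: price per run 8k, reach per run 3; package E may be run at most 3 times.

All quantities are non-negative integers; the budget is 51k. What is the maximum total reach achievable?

75

D has the best ratio (11/3); taking only D gives at most 5×11 = 55 (stopped by the supply cap of 5).
Mixing does better — 4×T, 2×V, and 5×D: price 51 ≤ 51, reach 4·4 + 2·2 + 5·11 = 75.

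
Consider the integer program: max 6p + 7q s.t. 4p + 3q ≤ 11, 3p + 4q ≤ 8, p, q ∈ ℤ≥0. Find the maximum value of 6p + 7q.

The continuous relaxation peaks at (2.67, 0) with value 16.00; rounding to a feasible lattice point costs some objective.
(p,q)=(0,2): 4·0+3·2=6≤11, 3·0+4·2=8≤8, objective 14.
(p,q)=(1,1): 4·1+3·1=7≤11, 3·1+4·1=7≤8, objective 13.
Maximum is 14 at (p,q)=(0,2).

14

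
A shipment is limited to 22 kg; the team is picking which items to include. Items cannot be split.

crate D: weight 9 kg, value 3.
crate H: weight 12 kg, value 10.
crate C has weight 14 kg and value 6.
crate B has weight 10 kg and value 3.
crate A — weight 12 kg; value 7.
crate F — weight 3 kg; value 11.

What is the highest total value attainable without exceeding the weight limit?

21

crate H + crate F: weight 12 + 3 = 15 ≤ 22, value 10 + 11 = 21.
crate A + crate F: weight 12 + 3 = 15 ≤ 22, value 7 + 11 = 18.
crate C + crate F: weight 14 + 3 = 17 ≤ 22, value 6 + 11 = 17.
Best is crate H and crate F with total value 21.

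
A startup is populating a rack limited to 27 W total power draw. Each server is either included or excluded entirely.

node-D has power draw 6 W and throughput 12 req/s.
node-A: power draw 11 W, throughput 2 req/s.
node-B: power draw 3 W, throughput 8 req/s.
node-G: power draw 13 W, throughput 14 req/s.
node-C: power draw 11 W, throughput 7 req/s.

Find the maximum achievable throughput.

Treat it as a binary knapsack problem.
Take node-D, node-B, and node-G: power draw 6 + 3 + 13 = 22 ≤ 27, throughput 12 + 8 + 14 = 34.
No other feasible combination does better.

34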